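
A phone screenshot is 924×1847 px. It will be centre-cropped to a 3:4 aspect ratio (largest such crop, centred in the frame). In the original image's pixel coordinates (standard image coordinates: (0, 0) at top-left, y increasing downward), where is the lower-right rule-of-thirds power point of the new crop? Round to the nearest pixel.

x = 616 px, y = 1129 px

924/1847 < 3/4, so the 3:4 crop keeps the full width 924 and trims height to 924 × 4/3 = 1232.00 px.
Top offset = (1847 − 1232.00)/2 = 307.50 px; left offset = 0.
Lower-right is two-thirds across and two-thirds down within the crop:
x = 0.00 + 2 × 924.00/3 ≈ 616; y = 307.50 + 2 × 1232.00/3 ≈ 1129.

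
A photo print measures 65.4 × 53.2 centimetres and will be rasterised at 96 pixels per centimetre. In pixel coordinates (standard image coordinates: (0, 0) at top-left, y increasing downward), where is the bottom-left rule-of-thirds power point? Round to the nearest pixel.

In pixels the canvas is 65.4 × 96 = 6278.4 wide and 53.2 × 96 = 5107.2 tall.
The bottom-left point is one-third across and two-thirds down:
x = 1 × 6278.4/3 ≈ 2093; y = 2 × 5107.2/3 ≈ 3405.

x = 2093 px, y = 3405 px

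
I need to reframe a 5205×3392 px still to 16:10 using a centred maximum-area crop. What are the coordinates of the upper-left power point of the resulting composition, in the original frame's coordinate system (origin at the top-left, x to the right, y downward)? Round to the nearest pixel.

x = 1735 px, y = 1154 px

5205/3392 < 16/10, so the 16:10 crop keeps the full width 5205 and trims height to 5205 × 10/16 = 3253.12 px.
Top offset = (3392 − 3253.12)/2 = 69.44 px; left offset = 0.
Upper-left is one-third across and one-third down within the crop:
x = 0.00 + 1 × 5205.00/3 ≈ 1735; y = 69.44 + 1 × 3253.12/3 ≈ 1154.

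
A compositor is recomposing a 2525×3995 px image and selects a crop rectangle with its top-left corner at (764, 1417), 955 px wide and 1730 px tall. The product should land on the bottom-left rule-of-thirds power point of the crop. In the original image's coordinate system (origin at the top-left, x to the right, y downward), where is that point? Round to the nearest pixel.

x = 1082 px, y = 2570 px

One third of the crop width 955 is 318.33 px.
One third of the crop height 1730 is 576.67 px.
The bottom-left point is one-third across and two-thirds down within the crop:
x = 764 + 1 × 318.33 ≈ 1082; y = 1417 + 2 × 576.67 ≈ 2570.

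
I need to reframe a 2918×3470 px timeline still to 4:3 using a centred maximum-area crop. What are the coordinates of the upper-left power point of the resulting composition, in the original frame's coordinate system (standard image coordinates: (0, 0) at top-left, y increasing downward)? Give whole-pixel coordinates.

x = 973 px, y = 1370 px

2918/3470 < 4/3, so the 4:3 crop keeps the full width 2918 and trims height to 2918 × 3/4 = 2188.50 px.
Top offset = (3470 − 2188.50)/2 = 640.75 px; left offset = 0.
Upper-left is one-third across and one-third down within the crop:
x = 0.00 + 1 × 2918.00/3 ≈ 973; y = 640.75 + 1 × 2188.50/3 ≈ 1370.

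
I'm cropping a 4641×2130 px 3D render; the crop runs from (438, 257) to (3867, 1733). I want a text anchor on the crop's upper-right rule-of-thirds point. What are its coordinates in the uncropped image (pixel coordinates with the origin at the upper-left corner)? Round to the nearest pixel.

Crop width = 3867 − 438 = 3429 px; one third is 1143.00 px.
Crop height = 1733 − 257 = 1476 px; one third is 492.00 px.
The upper-right point is two-thirds across and one-third down within the crop:
x = 438 + 2 × 1143.00 ≈ 2724; y = 257 + 1 × 492.00 ≈ 749.

(2724, 749)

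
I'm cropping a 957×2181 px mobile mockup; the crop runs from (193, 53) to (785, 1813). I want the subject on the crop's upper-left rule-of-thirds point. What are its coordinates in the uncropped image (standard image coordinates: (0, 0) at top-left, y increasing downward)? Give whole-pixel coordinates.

Crop width = 785 − 193 = 592 px; one third is 197.33 px.
Crop height = 1813 − 53 = 1760 px; one third is 586.67 px.
The upper-left point is one-third across and one-third down within the crop:
x = 193 + 1 × 197.33 ≈ 390; y = 53 + 1 × 586.67 ≈ 640.

x = 390 px, y = 640 px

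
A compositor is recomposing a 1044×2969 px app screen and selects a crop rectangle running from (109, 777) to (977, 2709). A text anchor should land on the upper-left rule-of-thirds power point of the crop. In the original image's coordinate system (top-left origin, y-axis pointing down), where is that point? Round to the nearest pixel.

x = 398 px, y = 1421 px

Crop width = 977 − 109 = 868 px; one third is 289.33 px.
Crop height = 2709 − 777 = 1932 px; one third is 644.00 px.
The upper-left point is one-third across and one-third down within the crop:
x = 109 + 1 × 289.33 ≈ 398; y = 777 + 1 × 644.00 ≈ 1421.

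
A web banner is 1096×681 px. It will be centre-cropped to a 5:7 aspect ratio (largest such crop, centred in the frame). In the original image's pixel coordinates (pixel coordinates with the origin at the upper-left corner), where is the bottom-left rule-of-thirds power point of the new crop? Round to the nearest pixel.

x = 467 px, y = 454 px

1096/681 > 5/7, so the 5:7 crop keeps the full height 681 and trims width to 681 × 5/7 = 486.43 px.
Left offset = (1096 − 486.43)/2 = 304.79 px; top offset = 0.
Bottom-left is one-third across and two-thirds down within the crop:
x = 304.79 + 1 × 486.43/3 ≈ 467; y = 0.00 + 2 × 681.00/3 ≈ 454.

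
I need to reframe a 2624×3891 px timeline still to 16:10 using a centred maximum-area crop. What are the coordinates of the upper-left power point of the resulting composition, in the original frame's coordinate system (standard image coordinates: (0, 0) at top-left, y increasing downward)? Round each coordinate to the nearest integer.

(875, 1672)

2624/3891 < 16/10, so the 16:10 crop keeps the full width 2624 and trims height to 2624 × 10/16 = 1640.00 px.
Top offset = (3891 − 1640.00)/2 = 1125.50 px; left offset = 0.
Upper-left is one-third across and one-third down within the crop:
x = 0.00 + 1 × 2624.00/3 ≈ 875; y = 1125.50 + 1 × 1640.00/3 ≈ 1672.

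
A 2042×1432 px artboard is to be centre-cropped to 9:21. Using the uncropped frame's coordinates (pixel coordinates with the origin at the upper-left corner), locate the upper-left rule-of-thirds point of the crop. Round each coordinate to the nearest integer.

2042/1432 > 9/21, so the 9:21 crop keeps the full height 1432 and trims width to 1432 × 9/21 = 613.71 px.
Left offset = (2042 − 613.71)/2 = 714.14 px; top offset = 0.
Upper-left is one-third across and one-third down within the crop:
x = 714.14 + 1 × 613.71/3 ≈ 919; y = 0.00 + 1 × 1432.00/3 ≈ 477.

(919, 477)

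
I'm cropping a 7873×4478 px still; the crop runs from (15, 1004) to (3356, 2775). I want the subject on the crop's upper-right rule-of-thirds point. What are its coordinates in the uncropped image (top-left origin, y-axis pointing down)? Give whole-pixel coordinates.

Crop width = 3356 − 15 = 3341 px; one third is 1113.67 px.
Crop height = 2775 − 1004 = 1771 px; one third is 590.33 px.
The upper-right point is two-thirds across and one-third down within the crop:
x = 15 + 2 × 1113.67 ≈ 2242; y = 1004 + 1 × 590.33 ≈ 1594.

x = 2242 px, y = 1594 px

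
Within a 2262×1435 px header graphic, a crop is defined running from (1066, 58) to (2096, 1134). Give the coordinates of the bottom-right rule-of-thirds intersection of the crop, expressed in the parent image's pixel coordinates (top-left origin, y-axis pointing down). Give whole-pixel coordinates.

x = 1753 px, y = 775 px

Crop width = 2096 − 1066 = 1030 px; one third is 343.33 px.
Crop height = 1134 − 58 = 1076 px; one third is 358.67 px.
The bottom-right point is two-thirds across and two-thirds down within the crop:
x = 1066 + 2 × 343.33 ≈ 1753; y = 58 + 2 × 358.67 ≈ 775.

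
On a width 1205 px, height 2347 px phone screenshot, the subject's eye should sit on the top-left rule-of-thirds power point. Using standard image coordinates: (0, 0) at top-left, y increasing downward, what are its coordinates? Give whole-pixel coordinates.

The top-left point sits one-third of the way across and one-third of the way down.
x = 1 × 1205/3 ≈ 402; y = 1 × 2347/3 ≈ 782.

x = 402 px, y = 782 px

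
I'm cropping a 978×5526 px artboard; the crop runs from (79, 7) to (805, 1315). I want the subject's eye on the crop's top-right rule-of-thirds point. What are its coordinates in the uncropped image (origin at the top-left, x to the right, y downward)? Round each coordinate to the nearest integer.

(563, 443)

Crop width = 805 − 79 = 726 px; one third is 242.00 px.
Crop height = 1315 − 7 = 1308 px; one third is 436.00 px.
The top-right point is two-thirds across and one-third down within the crop:
x = 79 + 2 × 242.00 ≈ 563; y = 7 + 1 × 436.00 ≈ 443.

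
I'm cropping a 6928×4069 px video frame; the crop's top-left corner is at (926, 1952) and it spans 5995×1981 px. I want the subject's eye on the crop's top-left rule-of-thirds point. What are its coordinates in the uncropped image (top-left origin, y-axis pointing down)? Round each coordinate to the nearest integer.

One third of the crop width 5995 is 1998.33 px.
One third of the crop height 1981 is 660.33 px.
The top-left point is one-third across and one-third down within the crop:
x = 926 + 1 × 1998.33 ≈ 2924; y = 1952 + 1 × 660.33 ≈ 2612.

(2924, 2612)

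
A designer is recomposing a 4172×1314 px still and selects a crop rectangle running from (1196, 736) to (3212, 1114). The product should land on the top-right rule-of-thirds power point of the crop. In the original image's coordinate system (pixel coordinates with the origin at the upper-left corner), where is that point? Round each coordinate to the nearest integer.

Crop width = 3212 − 1196 = 2016 px; one third is 672.00 px.
Crop height = 1114 − 736 = 378 px; one third is 126.00 px.
The top-right point is two-thirds across and one-third down within the crop:
x = 1196 + 2 × 672.00 ≈ 2540; y = 736 + 1 × 126.00 ≈ 862.

(2540, 862)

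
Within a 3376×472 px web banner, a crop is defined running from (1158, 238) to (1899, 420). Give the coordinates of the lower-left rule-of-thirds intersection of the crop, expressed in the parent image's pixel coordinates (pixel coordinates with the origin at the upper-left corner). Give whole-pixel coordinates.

Crop width = 1899 − 1158 = 741 px; one third is 247.00 px.
Crop height = 420 − 238 = 182 px; one third is 60.67 px.
The lower-left point is one-third across and two-thirds down within the crop:
x = 1158 + 1 × 247.00 ≈ 1405; y = 238 + 2 × 60.67 ≈ 359.

x = 1405 px, y = 359 px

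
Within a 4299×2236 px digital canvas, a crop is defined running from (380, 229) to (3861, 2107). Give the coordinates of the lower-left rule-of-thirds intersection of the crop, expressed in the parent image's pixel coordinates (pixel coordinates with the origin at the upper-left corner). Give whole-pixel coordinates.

Crop width = 3861 − 380 = 3481 px; one third is 1160.33 px.
Crop height = 2107 − 229 = 1878 px; one third is 626.00 px.
The lower-left point is one-third across and two-thirds down within the crop:
x = 380 + 1 × 1160.33 ≈ 1540; y = 229 + 2 × 626.00 ≈ 1481.

(1540, 1481)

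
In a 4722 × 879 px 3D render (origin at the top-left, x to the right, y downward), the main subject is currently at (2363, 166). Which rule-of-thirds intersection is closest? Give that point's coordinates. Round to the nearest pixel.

Third lines: x ∈ {1574, 3148}, y ∈ {293, 586}.
2363 is closer to x = 3148; 166 is closer to y = 293.
So the nearest intersection is the upper-right power point.

(3148, 293)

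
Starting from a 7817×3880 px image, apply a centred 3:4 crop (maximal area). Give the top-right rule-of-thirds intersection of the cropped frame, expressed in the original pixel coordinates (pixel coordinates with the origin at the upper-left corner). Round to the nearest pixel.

7817/3880 > 3/4, so the 3:4 crop keeps the full height 3880 and trims width to 3880 × 3/4 = 2910.00 px.
Left offset = (7817 − 2910.00)/2 = 2453.50 px; top offset = 0.
Top-right is two-thirds across and one-third down within the crop:
x = 2453.50 + 2 × 2910.00/3 ≈ 4394; y = 0.00 + 1 × 3880.00/3 ≈ 1293.

x = 4394 px, y = 1293 px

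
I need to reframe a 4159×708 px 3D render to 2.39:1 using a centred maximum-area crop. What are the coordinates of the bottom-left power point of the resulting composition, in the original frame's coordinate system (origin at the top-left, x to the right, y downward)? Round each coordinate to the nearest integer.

(1797, 472)

4159/708 > 2.39/1, so the 2.39:1 crop keeps the full height 708 and trims width to 708 × 2.39/1 = 1692.12 px.
Left offset = (4159 − 1692.12)/2 = 1233.44 px; top offset = 0.
Bottom-left is one-third across and two-thirds down within the crop:
x = 1233.44 + 1 × 1692.12/3 ≈ 1797; y = 0.00 + 2 × 708.00/3 ≈ 472.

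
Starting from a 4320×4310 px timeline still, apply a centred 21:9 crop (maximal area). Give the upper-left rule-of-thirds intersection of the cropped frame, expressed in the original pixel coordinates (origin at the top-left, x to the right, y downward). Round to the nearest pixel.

4320/4310 < 21/9, so the 21:9 crop keeps the full width 4320 and trims height to 4320 × 9/21 = 1851.43 px.
Top offset = (4310 − 1851.43)/2 = 1229.29 px; left offset = 0.
Upper-left is one-third across and one-third down within the crop:
x = 0.00 + 1 × 4320.00/3 ≈ 1440; y = 1229.29 + 1 × 1851.43/3 ≈ 1846.

x = 1440 px, y = 1846 px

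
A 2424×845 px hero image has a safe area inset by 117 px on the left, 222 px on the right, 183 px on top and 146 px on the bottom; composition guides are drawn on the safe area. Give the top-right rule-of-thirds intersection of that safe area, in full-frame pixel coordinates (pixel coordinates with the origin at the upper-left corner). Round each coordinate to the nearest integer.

Content width = 2424 − 117 − 222 = 2085 px; content height = 845 − 183 − 146 = 516 px.
Top-right is two-thirds across and one-third down within the safe area.
x = 117 + 2 × 2085/3 = 117 + 1390.00 ≈ 1507
y = 183 + 1 × 516/3 = 183 + 172.00 ≈ 355

(1507, 355)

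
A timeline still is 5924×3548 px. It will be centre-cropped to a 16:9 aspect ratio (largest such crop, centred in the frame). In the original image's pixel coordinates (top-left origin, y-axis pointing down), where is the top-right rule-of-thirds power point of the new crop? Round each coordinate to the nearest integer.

(3949, 1219)

5924/3548 < 16/9, so the 16:9 crop keeps the full width 5924 and trims height to 5924 × 9/16 = 3332.25 px.
Top offset = (3548 − 3332.25)/2 = 107.88 px; left offset = 0.
Top-right is two-thirds across and one-third down within the crop:
x = 0.00 + 2 × 5924.00/3 ≈ 3949; y = 107.88 + 1 × 3332.25/3 ≈ 1219.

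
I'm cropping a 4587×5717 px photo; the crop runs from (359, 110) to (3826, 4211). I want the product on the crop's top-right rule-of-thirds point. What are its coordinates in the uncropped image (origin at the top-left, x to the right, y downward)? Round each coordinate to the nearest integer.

x = 2670 px, y = 1477 px

Crop width = 3826 − 359 = 3467 px; one third is 1155.67 px.
Crop height = 4211 − 110 = 4101 px; one third is 1367.00 px.
The top-right point is two-thirds across and one-third down within the crop:
x = 359 + 2 × 1155.67 ≈ 2670; y = 110 + 1 × 1367.00 ≈ 1477.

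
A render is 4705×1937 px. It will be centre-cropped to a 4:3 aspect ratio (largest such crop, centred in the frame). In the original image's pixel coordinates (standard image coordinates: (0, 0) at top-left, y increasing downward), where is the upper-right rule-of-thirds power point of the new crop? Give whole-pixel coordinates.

4705/1937 > 4/3, so the 4:3 crop keeps the full height 1937 and trims width to 1937 × 4/3 = 2582.67 px.
Left offset = (4705 − 2582.67)/2 = 1061.17 px; top offset = 0.
Upper-right is two-thirds across and one-third down within the crop:
x = 1061.17 + 2 × 2582.67/3 ≈ 2783; y = 0.00 + 1 × 1937.00/3 ≈ 646.

(2783, 646)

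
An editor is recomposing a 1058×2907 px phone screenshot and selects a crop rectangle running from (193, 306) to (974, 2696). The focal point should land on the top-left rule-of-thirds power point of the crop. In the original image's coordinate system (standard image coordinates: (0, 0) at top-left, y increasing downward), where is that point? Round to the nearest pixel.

Crop width = 974 − 193 = 781 px; one third is 260.33 px.
Crop height = 2696 − 306 = 2390 px; one third is 796.67 px.
The top-left point is one-third across and one-third down within the crop:
x = 193 + 1 × 260.33 ≈ 453; y = 306 + 1 × 796.67 ≈ 1103.

(453, 1103)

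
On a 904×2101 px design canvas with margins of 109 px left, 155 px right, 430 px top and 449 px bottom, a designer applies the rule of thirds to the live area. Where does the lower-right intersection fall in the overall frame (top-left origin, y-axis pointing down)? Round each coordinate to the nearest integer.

Content width = 904 − 109 − 155 = 640 px; content height = 2101 − 430 − 449 = 1222 px.
Lower-right is two-thirds across and two-thirds down within the live area.
x = 109 + 2 × 640/3 = 109 + 426.67 ≈ 536
y = 430 + 2 × 1222/3 = 430 + 814.67 ≈ 1245

x = 536 px, y = 1245 px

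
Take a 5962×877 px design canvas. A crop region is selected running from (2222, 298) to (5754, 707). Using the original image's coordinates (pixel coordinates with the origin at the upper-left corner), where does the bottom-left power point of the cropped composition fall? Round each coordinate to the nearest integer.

Crop width = 5754 − 2222 = 3532 px; one third is 1177.33 px.
Crop height = 707 − 298 = 409 px; one third is 136.33 px.
The bottom-left point is one-third across and two-thirds down within the crop:
x = 2222 + 1 × 1177.33 ≈ 3399; y = 298 + 2 × 136.33 ≈ 571.

x = 3399 px, y = 571 px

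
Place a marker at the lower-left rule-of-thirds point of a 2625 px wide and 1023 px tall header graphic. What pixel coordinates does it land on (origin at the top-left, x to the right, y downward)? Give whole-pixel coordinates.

(875, 682)

The lower-left point sits one-third of the way across and two-thirds of the way down.
x = 1 × 2625/3 ≈ 875; y = 2 × 1023/3 ≈ 682.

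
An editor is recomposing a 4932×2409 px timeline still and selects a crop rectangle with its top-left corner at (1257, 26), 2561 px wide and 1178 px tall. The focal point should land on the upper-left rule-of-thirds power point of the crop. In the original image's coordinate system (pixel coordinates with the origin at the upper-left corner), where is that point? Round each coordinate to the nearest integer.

One third of the crop width 2561 is 853.67 px.
One third of the crop height 1178 is 392.67 px.
The upper-left point is one-third across and one-third down within the crop:
x = 1257 + 1 × 853.67 ≈ 2111; y = 26 + 1 × 392.67 ≈ 419.

(2111, 419)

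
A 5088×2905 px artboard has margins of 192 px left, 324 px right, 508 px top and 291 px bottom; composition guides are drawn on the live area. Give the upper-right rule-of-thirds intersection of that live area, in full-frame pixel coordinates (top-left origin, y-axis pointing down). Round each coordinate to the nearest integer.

(3240, 1210)

Content width = 5088 − 192 − 324 = 4572 px; content height = 2905 − 508 − 291 = 2106 px.
Upper-right is two-thirds across and one-third down within the live area.
x = 192 + 2 × 4572/3 = 192 + 3048.00 ≈ 3240
y = 508 + 1 × 2106/3 = 508 + 702.00 ≈ 1210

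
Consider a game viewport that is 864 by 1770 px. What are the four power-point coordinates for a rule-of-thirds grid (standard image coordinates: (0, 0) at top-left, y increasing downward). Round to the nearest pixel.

One third of 864 is 288; one third of 1770 is 590.
Vertical third lines at x = 288 and x = 576; horizontal third lines at y = 590 and y = 1180.

(288, 590), (576, 590), (288, 1180), (576, 1180)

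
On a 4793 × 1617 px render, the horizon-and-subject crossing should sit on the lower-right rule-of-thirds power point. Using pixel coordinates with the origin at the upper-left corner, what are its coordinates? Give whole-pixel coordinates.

(3195, 1078)

The lower-right point sits two-thirds of the way across and two-thirds of the way down.
x = 2 × 4793/3 ≈ 3195; y = 2 × 1617/3 ≈ 1078.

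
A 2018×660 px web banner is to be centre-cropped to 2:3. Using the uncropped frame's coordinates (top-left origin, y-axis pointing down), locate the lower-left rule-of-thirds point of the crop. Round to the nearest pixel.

2018/660 > 2/3, so the 2:3 crop keeps the full height 660 and trims width to 660 × 2/3 = 440.00 px.
Left offset = (2018 − 440.00)/2 = 789.00 px; top offset = 0.
Lower-left is one-third across and two-thirds down within the crop:
x = 789.00 + 1 × 440.00/3 ≈ 936; y = 0.00 + 2 × 660.00/3 ≈ 440.

(936, 440)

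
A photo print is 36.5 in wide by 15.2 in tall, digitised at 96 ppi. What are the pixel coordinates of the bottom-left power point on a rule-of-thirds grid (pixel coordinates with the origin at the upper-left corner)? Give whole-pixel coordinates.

(1168, 973)

In pixels the canvas is 36.5 × 96 = 3504 wide and 15.2 × 96 = 1459.2 tall.
The bottom-left point is one-third across and two-thirds down:
x = 1 × 3504/3 ≈ 1168; y = 2 × 1459.2/3 ≈ 973.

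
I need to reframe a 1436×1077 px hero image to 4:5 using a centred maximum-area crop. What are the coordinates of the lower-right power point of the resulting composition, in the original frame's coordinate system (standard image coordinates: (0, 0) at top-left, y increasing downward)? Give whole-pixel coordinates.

(862, 718)

1436/1077 > 4/5, so the 4:5 crop keeps the full height 1077 and trims width to 1077 × 4/5 = 861.60 px.
Left offset = (1436 − 861.60)/2 = 287.20 px; top offset = 0.
Lower-right is two-thirds across and two-thirds down within the crop:
x = 287.20 + 2 × 861.60/3 ≈ 862; y = 0.00 + 2 × 1077.00/3 ≈ 718.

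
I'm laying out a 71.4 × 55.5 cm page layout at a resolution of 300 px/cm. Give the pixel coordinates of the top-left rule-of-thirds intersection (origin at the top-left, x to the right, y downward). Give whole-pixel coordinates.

x = 7140 px, y = 5550 px

In pixels the canvas is 71.4 × 300 = 21420 wide and 55.5 × 300 = 16650 tall.
The top-left point is one-third across and one-third down:
x = 1 × 21420/3 ≈ 7140; y = 1 × 16650/3 ≈ 5550.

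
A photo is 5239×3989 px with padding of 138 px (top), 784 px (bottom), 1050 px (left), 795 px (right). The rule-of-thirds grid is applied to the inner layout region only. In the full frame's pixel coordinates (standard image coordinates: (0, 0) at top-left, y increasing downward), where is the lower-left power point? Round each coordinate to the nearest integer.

Content width = 5239 − 1050 − 795 = 3394 px; content height = 3989 − 138 − 784 = 3067 px.
Lower-left is one-third across and two-thirds down within the inner layout region.
x = 1050 + 1 × 3394/3 = 1050 + 1131.33 ≈ 2181
y = 138 + 2 × 3067/3 = 138 + 2044.67 ≈ 2183

x = 2181 px, y = 2183 px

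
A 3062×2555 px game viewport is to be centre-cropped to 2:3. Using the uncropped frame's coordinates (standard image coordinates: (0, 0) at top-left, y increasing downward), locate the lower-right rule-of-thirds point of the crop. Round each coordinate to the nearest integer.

3062/2555 > 2/3, so the 2:3 crop keeps the full height 2555 and trims width to 2555 × 2/3 = 1703.33 px.
Left offset = (3062 − 1703.33)/2 = 679.33 px; top offset = 0.
Lower-right is two-thirds across and two-thirds down within the crop:
x = 679.33 + 2 × 1703.33/3 ≈ 1815; y = 0.00 + 2 × 2555.00/3 ≈ 1703.

x = 1815 px, y = 1703 px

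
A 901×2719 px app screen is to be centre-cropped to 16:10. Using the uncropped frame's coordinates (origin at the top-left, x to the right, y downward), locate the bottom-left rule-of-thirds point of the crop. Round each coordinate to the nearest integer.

(300, 1453)

901/2719 < 16/10, so the 16:10 crop keeps the full width 901 and trims height to 901 × 10/16 = 563.12 px.
Top offset = (2719 − 563.12)/2 = 1077.94 px; left offset = 0.
Bottom-left is one-third across and two-thirds down within the crop:
x = 0.00 + 1 × 901.00/3 ≈ 300; y = 1077.94 + 2 × 563.12/3 ≈ 1453.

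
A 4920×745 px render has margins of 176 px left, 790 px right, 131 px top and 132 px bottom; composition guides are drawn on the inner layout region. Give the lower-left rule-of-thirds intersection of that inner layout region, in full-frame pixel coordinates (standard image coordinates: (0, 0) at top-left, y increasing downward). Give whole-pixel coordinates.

Content width = 4920 − 176 − 790 = 3954 px; content height = 745 − 131 − 132 = 482 px.
Lower-left is one-third across and two-thirds down within the inner layout region.
x = 176 + 1 × 3954/3 = 176 + 1318.00 ≈ 1494
y = 131 + 2 × 482/3 = 131 + 321.33 ≈ 452

x = 1494 px, y = 452 px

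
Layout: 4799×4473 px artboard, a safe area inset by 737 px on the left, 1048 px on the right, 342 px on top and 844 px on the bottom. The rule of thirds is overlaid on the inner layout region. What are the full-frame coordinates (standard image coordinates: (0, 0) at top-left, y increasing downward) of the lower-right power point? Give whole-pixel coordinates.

(2746, 2533)

Content width = 4799 − 737 − 1048 = 3014 px; content height = 4473 − 342 − 844 = 3287 px.
Lower-right is two-thirds across and two-thirds down within the inner layout region.
x = 737 + 2 × 3014/3 = 737 + 2009.33 ≈ 2746
y = 342 + 2 × 3287/3 = 342 + 2191.33 ≈ 2533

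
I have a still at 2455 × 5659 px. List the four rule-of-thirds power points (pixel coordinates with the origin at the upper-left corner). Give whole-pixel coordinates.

One third of 2455 is 818.33; one third of 5659 is 1886.33.
Vertical third lines at x = 818 and x = 1637; horizontal third lines at y = 1886 and y = 3773.

(818, 1886), (1637, 1886), (818, 3773), (1637, 3773)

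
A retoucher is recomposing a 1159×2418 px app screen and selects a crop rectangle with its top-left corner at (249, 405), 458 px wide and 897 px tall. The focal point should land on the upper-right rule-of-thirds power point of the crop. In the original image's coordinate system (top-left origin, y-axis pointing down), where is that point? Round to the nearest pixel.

x = 554 px, y = 704 px

One third of the crop width 458 is 152.67 px.
One third of the crop height 897 is 299.00 px.
The upper-right point is two-thirds across and one-third down within the crop:
x = 249 + 2 × 152.67 ≈ 554; y = 405 + 1 × 299.00 ≈ 704.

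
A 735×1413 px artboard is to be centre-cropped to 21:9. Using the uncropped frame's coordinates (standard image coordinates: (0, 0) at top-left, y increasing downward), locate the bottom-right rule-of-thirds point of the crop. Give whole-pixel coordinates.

x = 490 px, y = 759 px

735/1413 < 21/9, so the 21:9 crop keeps the full width 735 and trims height to 735 × 9/21 = 315.00 px.
Top offset = (1413 − 315.00)/2 = 549.00 px; left offset = 0.
Bottom-right is two-thirds across and two-thirds down within the crop:
x = 0.00 + 2 × 735.00/3 ≈ 490; y = 549.00 + 2 × 315.00/3 ≈ 759.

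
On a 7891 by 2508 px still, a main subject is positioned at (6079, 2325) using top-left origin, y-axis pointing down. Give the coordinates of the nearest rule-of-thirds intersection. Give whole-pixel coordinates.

(5261, 1672)

Third lines: x ∈ {2630, 5261}, y ∈ {836, 1672}.
6079 is closer to x = 5261; 2325 is closer to y = 1672.
So the nearest intersection is the lower-right power point.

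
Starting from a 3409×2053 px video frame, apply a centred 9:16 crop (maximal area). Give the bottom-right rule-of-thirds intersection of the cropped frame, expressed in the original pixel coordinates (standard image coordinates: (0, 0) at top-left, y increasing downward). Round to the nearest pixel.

x = 1897 px, y = 1369 px

3409/2053 > 9/16, so the 9:16 crop keeps the full height 2053 and trims width to 2053 × 9/16 = 1154.81 px.
Left offset = (3409 − 1154.81)/2 = 1127.09 px; top offset = 0.
Bottom-right is two-thirds across and two-thirds down within the crop:
x = 1127.09 + 2 × 1154.81/3 ≈ 1897; y = 0.00 + 2 × 2053.00/3 ≈ 1369.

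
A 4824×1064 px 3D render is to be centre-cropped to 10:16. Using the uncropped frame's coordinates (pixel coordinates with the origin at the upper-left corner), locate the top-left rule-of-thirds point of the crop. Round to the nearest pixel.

(2301, 355)

4824/1064 > 10/16, so the 10:16 crop keeps the full height 1064 and trims width to 1064 × 10/16 = 665.00 px.
Left offset = (4824 − 665.00)/2 = 2079.50 px; top offset = 0.
Top-left is one-third across and one-third down within the crop:
x = 2079.50 + 1 × 665.00/3 ≈ 2301; y = 0.00 + 1 × 1064.00/3 ≈ 355.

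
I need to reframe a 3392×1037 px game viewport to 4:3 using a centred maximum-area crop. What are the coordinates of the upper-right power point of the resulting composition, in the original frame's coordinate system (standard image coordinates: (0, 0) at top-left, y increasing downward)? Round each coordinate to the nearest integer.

x = 1926 px, y = 346 px

3392/1037 > 4/3, so the 4:3 crop keeps the full height 1037 and trims width to 1037 × 4/3 = 1382.67 px.
Left offset = (3392 − 1382.67)/2 = 1004.67 px; top offset = 0.
Upper-right is two-thirds across and one-third down within the crop:
x = 1004.67 + 2 × 1382.67/3 ≈ 1926; y = 0.00 + 1 × 1037.00/3 ≈ 346.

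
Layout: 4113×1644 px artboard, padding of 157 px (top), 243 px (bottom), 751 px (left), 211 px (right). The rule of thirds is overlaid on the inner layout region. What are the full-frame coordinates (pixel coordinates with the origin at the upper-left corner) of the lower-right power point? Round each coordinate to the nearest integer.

Content width = 4113 − 751 − 211 = 3151 px; content height = 1644 − 157 − 243 = 1244 px.
Lower-right is two-thirds across and two-thirds down within the inner layout region.
x = 751 + 2 × 3151/3 = 751 + 2100.67 ≈ 2852
y = 157 + 2 × 1244/3 = 157 + 829.33 ≈ 986

(2852, 986)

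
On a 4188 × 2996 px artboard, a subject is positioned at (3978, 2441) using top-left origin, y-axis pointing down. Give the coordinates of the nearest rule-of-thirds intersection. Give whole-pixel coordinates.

Third lines: x ∈ {1396, 2792}, y ∈ {999, 1997}.
3978 is closer to x = 2792; 2441 is closer to y = 1997.
So the nearest intersection is the lower-right power point.

(2792, 1997)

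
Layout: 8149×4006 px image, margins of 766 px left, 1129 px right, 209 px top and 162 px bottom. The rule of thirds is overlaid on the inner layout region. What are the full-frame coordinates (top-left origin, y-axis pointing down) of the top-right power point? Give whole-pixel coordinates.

(4935, 1421)

Content width = 8149 − 766 − 1129 = 6254 px; content height = 4006 − 209 − 162 = 3635 px.
Top-right is two-thirds across and one-third down within the inner layout region.
x = 766 + 2 × 6254/3 = 766 + 4169.33 ≈ 4935
y = 209 + 1 × 3635/3 = 209 + 1211.67 ≈ 1421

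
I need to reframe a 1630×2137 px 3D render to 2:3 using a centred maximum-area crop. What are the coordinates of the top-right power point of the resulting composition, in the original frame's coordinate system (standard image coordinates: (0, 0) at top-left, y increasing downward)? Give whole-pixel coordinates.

1630/2137 > 2/3, so the 2:3 crop keeps the full height 2137 and trims width to 2137 × 2/3 = 1424.67 px.
Left offset = (1630 − 1424.67)/2 = 102.67 px; top offset = 0.
Top-right is two-thirds across and one-third down within the crop:
x = 102.67 + 2 × 1424.67/3 ≈ 1052; y = 0.00 + 1 × 2137.00/3 ≈ 712.

x = 1052 px, y = 712 px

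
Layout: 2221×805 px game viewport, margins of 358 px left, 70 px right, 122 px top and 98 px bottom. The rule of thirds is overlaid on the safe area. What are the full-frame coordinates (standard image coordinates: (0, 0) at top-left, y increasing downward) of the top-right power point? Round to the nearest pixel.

Content width = 2221 − 358 − 70 = 1793 px; content height = 805 − 122 − 98 = 585 px.
Top-right is two-thirds across and one-third down within the safe area.
x = 358 + 2 × 1793/3 = 358 + 1195.33 ≈ 1553
y = 122 + 1 × 585/3 = 122 + 195.00 ≈ 317

(1553, 317)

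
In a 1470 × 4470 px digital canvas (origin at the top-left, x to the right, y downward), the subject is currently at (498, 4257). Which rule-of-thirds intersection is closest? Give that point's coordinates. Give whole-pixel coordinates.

Third lines: x ∈ {490, 980}, y ∈ {1490, 2980}.
498 is closer to x = 490; 4257 is closer to y = 2980.
So the nearest intersection is the lower-left power point.

x = 490 px, y = 2980 px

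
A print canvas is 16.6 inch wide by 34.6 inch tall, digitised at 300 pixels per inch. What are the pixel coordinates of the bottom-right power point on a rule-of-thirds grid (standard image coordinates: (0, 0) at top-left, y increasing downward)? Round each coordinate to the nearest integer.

x = 3320 px, y = 6920 px

In pixels the canvas is 16.6 × 300 = 4980 wide and 34.6 × 300 = 10380 tall.
The bottom-right point is two-thirds across and two-thirds down:
x = 2 × 4980/3 ≈ 3320; y = 2 × 10380/3 ≈ 6920.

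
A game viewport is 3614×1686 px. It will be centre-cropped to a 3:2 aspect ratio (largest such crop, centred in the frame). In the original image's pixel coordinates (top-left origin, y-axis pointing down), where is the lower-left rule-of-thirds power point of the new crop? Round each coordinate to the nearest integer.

(1386, 1124)

3614/1686 > 3/2, so the 3:2 crop keeps the full height 1686 and trims width to 1686 × 3/2 = 2529.00 px.
Left offset = (3614 − 2529.00)/2 = 542.50 px; top offset = 0.
Lower-left is one-third across and two-thirds down within the crop:
x = 542.50 + 1 × 2529.00/3 ≈ 1386; y = 0.00 + 2 × 1686.00/3 ≈ 1124.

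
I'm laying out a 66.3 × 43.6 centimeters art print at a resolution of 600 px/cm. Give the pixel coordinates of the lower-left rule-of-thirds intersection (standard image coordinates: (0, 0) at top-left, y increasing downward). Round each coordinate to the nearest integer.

x = 13260 px, y = 17440 px

In pixels the canvas is 66.3 × 600 = 39780 wide and 43.6 × 600 = 26160 tall.
The lower-left point is one-third across and two-thirds down:
x = 1 × 39780/3 ≈ 13260; y = 2 × 26160/3 ≈ 17440.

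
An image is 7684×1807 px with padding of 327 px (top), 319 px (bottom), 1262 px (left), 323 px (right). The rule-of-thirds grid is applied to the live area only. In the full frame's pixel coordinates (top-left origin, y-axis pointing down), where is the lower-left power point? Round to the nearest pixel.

Content width = 7684 − 1262 − 323 = 6099 px; content height = 1807 − 327 − 319 = 1161 px.
Lower-left is one-third across and two-thirds down within the live area.
x = 1262 + 1 × 6099/3 = 1262 + 2033.00 ≈ 3295
y = 327 + 2 × 1161/3 = 327 + 774.00 ≈ 1101

(3295, 1101)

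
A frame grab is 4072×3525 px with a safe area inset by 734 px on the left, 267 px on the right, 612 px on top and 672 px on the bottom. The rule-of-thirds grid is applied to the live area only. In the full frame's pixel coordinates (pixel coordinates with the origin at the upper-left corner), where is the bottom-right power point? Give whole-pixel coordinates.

Content width = 4072 − 734 − 267 = 3071 px; content height = 3525 − 612 − 672 = 2241 px.
Bottom-right is two-thirds across and two-thirds down within the live area.
x = 734 + 2 × 3071/3 = 734 + 2047.33 ≈ 2781
y = 612 + 2 × 2241/3 = 612 + 1494.00 ≈ 2106

(2781, 2106)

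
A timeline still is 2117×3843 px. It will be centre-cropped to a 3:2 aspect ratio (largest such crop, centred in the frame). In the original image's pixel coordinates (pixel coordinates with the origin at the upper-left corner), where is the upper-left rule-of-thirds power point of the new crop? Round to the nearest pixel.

x = 706 px, y = 1686 px

2117/3843 < 3/2, so the 3:2 crop keeps the full width 2117 and trims height to 2117 × 2/3 = 1411.33 px.
Top offset = (3843 − 1411.33)/2 = 1215.83 px; left offset = 0.
Upper-left is one-third across and one-third down within the crop:
x = 0.00 + 1 × 2117.00/3 ≈ 706; y = 1215.83 + 1 × 1411.33/3 ≈ 1686.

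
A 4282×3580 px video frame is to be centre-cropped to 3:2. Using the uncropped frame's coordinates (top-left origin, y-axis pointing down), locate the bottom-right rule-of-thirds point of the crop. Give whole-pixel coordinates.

x = 2855 px, y = 2266 px

4282/3580 < 3/2, so the 3:2 crop keeps the full width 4282 and trims height to 4282 × 2/3 = 2854.67 px.
Top offset = (3580 − 2854.67)/2 = 362.67 px; left offset = 0.
Bottom-right is two-thirds across and two-thirds down within the crop:
x = 0.00 + 2 × 4282.00/3 ≈ 2855; y = 362.67 + 2 × 2854.67/3 ≈ 2266.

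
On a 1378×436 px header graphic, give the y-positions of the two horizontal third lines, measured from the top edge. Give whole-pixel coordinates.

y = 145 px and y = 291 px

436 / 3 = 145.33, so the horizontal lines sit at one and two thirds of 436.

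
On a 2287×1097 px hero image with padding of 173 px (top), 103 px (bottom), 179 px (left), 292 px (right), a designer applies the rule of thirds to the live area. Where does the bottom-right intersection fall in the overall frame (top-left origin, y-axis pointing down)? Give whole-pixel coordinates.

Content width = 2287 − 179 − 292 = 1816 px; content height = 1097 − 173 − 103 = 821 px.
Bottom-right is two-thirds across and two-thirds down within the live area.
x = 179 + 2 × 1816/3 = 179 + 1210.67 ≈ 1390
y = 173 + 2 × 821/3 = 173 + 547.33 ≈ 720

x = 1390 px, y = 720 px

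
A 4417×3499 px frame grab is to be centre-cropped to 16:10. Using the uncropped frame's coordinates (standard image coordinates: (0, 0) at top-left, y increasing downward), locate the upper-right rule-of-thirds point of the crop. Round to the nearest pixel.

(2945, 1289)

4417/3499 < 16/10, so the 16:10 crop keeps the full width 4417 and trims height to 4417 × 10/16 = 2760.62 px.
Top offset = (3499 − 2760.62)/2 = 369.19 px; left offset = 0.
Upper-right is two-thirds across and one-third down within the crop:
x = 0.00 + 2 × 4417.00/3 ≈ 2945; y = 369.19 + 1 × 2760.62/3 ≈ 1289.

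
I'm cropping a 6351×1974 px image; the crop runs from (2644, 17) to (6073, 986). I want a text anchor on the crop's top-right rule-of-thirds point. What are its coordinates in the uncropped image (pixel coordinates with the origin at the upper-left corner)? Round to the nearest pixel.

Crop width = 6073 − 2644 = 3429 px; one third is 1143.00 px.
Crop height = 986 − 17 = 969 px; one third is 323.00 px.
The top-right point is two-thirds across and one-third down within the crop:
x = 2644 + 2 × 1143.00 ≈ 4930; y = 17 + 1 × 323.00 ≈ 340.

(4930, 340)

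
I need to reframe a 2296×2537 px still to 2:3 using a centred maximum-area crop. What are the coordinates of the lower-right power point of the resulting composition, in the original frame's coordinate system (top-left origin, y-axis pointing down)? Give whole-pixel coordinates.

(1430, 1691)

2296/2537 > 2/3, so the 2:3 crop keeps the full height 2537 and trims width to 2537 × 2/3 = 1691.33 px.
Left offset = (2296 − 1691.33)/2 = 302.33 px; top offset = 0.
Lower-right is two-thirds across and two-thirds down within the crop:
x = 302.33 + 2 × 1691.33/3 ≈ 1430; y = 0.00 + 2 × 2537.00/3 ≈ 1691.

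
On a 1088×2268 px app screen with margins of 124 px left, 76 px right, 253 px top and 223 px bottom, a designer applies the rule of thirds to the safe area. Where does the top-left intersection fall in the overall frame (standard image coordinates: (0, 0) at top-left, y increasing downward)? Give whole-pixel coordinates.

x = 420 px, y = 850 px

Content width = 1088 − 124 − 76 = 888 px; content height = 2268 − 253 − 223 = 1792 px.
Top-left is one-third across and one-third down within the safe area.
x = 124 + 1 × 888/3 = 124 + 296.00 ≈ 420
y = 253 + 1 × 1792/3 = 253 + 597.33 ≈ 850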